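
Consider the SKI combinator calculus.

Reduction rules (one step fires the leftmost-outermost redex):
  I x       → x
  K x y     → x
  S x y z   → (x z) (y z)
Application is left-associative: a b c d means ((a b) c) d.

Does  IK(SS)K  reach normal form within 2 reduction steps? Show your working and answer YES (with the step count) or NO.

  start: IK(SS)K
  step 1: K(SS)K
  step 2: SS

Answer: YES — reaches normal form SS in 2 ≤ 2 steps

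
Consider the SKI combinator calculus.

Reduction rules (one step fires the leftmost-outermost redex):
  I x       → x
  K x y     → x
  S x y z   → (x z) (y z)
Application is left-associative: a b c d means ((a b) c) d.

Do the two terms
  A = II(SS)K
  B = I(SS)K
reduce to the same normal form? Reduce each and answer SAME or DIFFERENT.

Answer: SAME — A ⇓ SSK, B ⇓ SSK

Reduction:
Term A:
  start: II(SS)K
  [1] I(SS)K
  [2] SSK

Term B:
  start: I(SS)K
  [1] SSK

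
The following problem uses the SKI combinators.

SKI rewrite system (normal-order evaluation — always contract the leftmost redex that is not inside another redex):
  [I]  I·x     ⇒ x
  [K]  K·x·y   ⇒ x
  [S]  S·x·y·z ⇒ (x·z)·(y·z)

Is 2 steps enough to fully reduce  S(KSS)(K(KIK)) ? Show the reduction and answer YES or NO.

  start: S(KSS)(K(KIK))
  →1  SS(K(KIK))
  →2  SS(KI)

Answer: YES — reaches normal form SS(KI) in 2 ≤ 2 steps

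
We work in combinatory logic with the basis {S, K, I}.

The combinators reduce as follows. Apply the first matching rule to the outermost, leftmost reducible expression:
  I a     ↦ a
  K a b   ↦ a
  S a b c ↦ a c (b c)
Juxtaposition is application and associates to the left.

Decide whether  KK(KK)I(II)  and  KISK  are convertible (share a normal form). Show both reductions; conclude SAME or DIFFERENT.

Answer: DIFFERENT — A ⇓ I, B ⇓ K

Reduction:
Term A:
  start: KK(KK)I(II)
  step 1: KI(II)
  step 2: I

Term B:
  start: KISK
  step 1: IK
  step 2: K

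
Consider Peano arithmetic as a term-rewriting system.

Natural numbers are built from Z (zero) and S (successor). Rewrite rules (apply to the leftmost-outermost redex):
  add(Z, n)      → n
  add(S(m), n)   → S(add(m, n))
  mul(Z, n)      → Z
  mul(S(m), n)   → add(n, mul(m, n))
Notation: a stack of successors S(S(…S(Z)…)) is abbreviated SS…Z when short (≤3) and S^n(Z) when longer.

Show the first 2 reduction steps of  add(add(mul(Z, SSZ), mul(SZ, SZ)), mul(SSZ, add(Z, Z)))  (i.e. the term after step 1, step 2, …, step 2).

Answer: after 2 steps: add(mul(SZ, SZ), mul(SSZ, add(Z, Z)))

Working:
  start: add(add(mul(Z, SSZ), mul(SZ, SZ)), mul(SSZ, add(Z, Z)))
  [1] add(add(Z, mul(SZ, SZ)), mul(SSZ, add(Z, Z)))
  [2] add(mul(SZ, SZ), mul(SSZ, add(Z, Z)))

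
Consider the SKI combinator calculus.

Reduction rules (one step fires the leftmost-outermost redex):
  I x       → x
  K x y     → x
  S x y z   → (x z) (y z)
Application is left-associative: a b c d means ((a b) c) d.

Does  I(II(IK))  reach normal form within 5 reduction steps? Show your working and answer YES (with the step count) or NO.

  start: I(II(IK))
  →1  II(IK)
  →2  I(IK)
  →3  IK
  →4  K

Answer: YES — reaches normal form K in 4 ≤ 5 steps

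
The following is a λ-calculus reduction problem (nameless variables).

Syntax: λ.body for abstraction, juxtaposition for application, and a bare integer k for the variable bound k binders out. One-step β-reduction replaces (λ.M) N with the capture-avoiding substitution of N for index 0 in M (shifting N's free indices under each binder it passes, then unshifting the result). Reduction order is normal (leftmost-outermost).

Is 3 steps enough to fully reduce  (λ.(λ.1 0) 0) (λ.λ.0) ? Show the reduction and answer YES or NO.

Answer: YES — reaches normal form λ.0 in 3 ≤ 3 steps

Reduction:
  start: (λ.(λ.1 0) 0) (λ.λ.0)
  step 1: (λ.(λ.λ.0) 0) (λ.λ.0)
  step 2: (λ.λ.0) (λ.λ.0)
  step 3: λ.0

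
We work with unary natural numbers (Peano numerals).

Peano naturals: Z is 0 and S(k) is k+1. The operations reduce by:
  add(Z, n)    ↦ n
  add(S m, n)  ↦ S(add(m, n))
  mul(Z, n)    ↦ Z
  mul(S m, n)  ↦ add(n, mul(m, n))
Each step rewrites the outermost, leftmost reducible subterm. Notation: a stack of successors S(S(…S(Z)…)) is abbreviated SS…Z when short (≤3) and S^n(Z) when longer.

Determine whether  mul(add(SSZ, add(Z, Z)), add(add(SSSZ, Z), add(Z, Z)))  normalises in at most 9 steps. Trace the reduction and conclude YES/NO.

Answer: NO — after 9 steps the term is S(S(add(add(S(add(Z, Z)), add(Z, Z)), mul(add(SZ, add(Z, Z)), add(add(SSSZ, Z), add(Z, Z)))))), not yet normal

Reduction:
  start: mul(add(SSZ, add(Z, Z)), add(add(SSSZ, Z), add(Z, Z)))
  [1] mul(S(add(SZ, add(Z, Z))), add(add(SSSZ, Z), add(Z, Z)))
  [2] add(add(add(SSSZ, Z), add(Z, Z)), mul(add(SZ, add(Z, Z)), add(add(SSSZ, Z), add(Z, Z))))
  [3] add(add(S(add(SSZ, Z)), add(Z, Z)), mul(add(SZ, add(Z, Z)), add(add(SSSZ, Z), add(Z, Z))))
  [4] add(S(add(add(SSZ, Z), add(Z, Z))), mul(add(SZ, add(Z, Z)), add(add(SSSZ, Z), add(Z, Z))))
  [5] S(add(add(add(SSZ, Z), add(Z, Z)), mul(add(SZ, add(Z, Z)), add(add(SSSZ, Z), add(Z, Z)))))
  [6] S(add(add(S(add(SZ, Z)), add(Z, Z)), mul(add(SZ, add(Z, Z)), add(add(SSSZ, Z), add(Z, Z)))))
  [7] S(add(S(add(add(SZ, Z), add(Z, Z))), mul(add(SZ, add(Z, Z)), add(add(SSSZ, Z), add(Z, Z)))))
  [8] S(S(add(add(add(SZ, Z), add(Z, Z)), mul(add(SZ, add(Z, Z)), add(add(SSSZ, Z), add(Z, Z))))))
  [9] S(S(add(add(S(add(Z, Z)), add(Z, Z)), mul(add(SZ, add(Z, Z)), add(add(SSSZ, Z), add(Z, Z))))))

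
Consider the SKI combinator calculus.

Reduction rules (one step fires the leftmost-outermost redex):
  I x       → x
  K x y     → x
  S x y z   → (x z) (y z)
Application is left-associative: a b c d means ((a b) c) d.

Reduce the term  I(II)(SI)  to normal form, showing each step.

  start: I(II)(SI)
  [1] II(SI)
  [2] I(SI)
  [3] SI

Answer: normal form = SI  (in 3 steps)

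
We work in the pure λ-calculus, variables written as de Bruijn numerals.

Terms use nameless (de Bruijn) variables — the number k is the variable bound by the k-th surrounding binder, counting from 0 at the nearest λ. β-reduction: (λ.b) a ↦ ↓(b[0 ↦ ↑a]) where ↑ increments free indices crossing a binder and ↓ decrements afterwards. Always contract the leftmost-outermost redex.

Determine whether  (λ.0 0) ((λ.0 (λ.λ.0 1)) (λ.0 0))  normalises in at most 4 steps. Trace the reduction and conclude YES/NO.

  start: (λ.0 0) ((λ.0 (λ.λ.0 1)) (λ.0 0))
  →1  (λ.0 (λ.λ.0 1)) (λ.0 0) ((λ.0 (λ.λ.0 1)) (λ.0 0))
  →2  (λ.0 0) (λ.λ.0 1) ((λ.0 (λ.λ.0 1)) (λ.0 0))
  →3  (λ.λ.0 1) (λ.λ.0 1) ((λ.0 (λ.λ.0 1)) (λ.0 0))
  →4  (λ.0 (λ.λ.0 1)) ((λ.0 (λ.λ.0 1)) (λ.0 0))

Answer: NO — after 4 steps the term is (λ.0 (λ.λ.0 1)) ((λ.0 (λ.λ.0 1)) (λ.0 0)), not yet normal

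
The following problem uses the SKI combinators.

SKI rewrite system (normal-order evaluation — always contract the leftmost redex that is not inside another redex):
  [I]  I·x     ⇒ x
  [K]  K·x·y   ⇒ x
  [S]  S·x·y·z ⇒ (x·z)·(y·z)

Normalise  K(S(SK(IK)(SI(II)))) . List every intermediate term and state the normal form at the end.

Answer: normal form = K(S(SII))  (in 3 steps)

Working:
  start: K(S(SK(IK)(SI(II))))
  step 1: K(S(K(SI(II))(IK(SI(II)))))
  step 2: K(S(SI(II)))
  step 3: K(S(SII))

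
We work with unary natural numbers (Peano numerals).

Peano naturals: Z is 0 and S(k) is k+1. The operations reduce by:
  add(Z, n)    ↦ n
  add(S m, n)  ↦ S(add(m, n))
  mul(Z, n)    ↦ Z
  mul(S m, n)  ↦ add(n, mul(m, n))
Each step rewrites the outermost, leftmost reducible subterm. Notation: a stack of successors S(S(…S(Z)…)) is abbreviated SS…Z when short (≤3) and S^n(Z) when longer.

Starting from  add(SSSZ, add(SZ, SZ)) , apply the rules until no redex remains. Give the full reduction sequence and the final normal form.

  start: add(SSSZ, add(SZ, SZ))
  [1] S(add(SSZ, add(SZ, SZ)))
  [2] S(S(add(SZ, add(SZ, SZ))))
  [3] S(S(S(add(Z, add(SZ, SZ)))))
  [4] S(S(S(add(SZ, SZ))))
  [5] S(S(S(S(add(Z, SZ)))))
  [6] S^5(Z)

Answer: normal form = S^5(Z)  (in 6 steps)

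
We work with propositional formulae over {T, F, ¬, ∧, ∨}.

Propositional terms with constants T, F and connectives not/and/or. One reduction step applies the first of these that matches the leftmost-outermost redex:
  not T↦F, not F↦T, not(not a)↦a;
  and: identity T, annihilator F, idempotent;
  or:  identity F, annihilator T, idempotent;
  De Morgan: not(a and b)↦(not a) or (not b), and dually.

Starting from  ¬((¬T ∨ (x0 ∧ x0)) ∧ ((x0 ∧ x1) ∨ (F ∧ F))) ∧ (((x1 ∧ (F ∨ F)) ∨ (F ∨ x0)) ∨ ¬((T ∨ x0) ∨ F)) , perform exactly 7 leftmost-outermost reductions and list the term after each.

Answer: after 7 steps: (¬x0 ∨ (¬(x0 ∧ x1) ∧ ¬(F ∧ F))) ∧ (((x1 ∧ (F ∨ F)) ∨ (F ∨ x0)) ∨ ¬((T ∨ x0) ∨ F))

Working:
  start: ¬((¬T ∨ (x0 ∧ x0)) ∧ ((x0 ∧ x1) ∨ (F ∧ F))) ∧ (((x1 ∧ (F ∨ F)) ∨ (F ∨ x0)) ∨ ¬((T ∨ x0) ∨ F))
  →1  (¬(¬T ∨ (x0 ∧ x0)) ∨ ¬((x0 ∧ x1) ∨ (F ∧ F))) ∧ (((x1 ∧ (F ∨ F)) ∨ (F ∨ x0)) ∨ ¬((T ∨ x0) ∨ F))
  →2  ((¬¬T ∧ ¬(x0 ∧ x0)) ∨ ¬((x0 ∧ x1) ∨ (F ∧ F))) ∧ (((x1 ∧ (F ∨ F)) ∨ (F ∨ x0)) ∨ ¬((T ∨ x0) ∨ F))
  →3  ((T ∧ ¬(x0 ∧ x0)) ∨ ¬((x0 ∧ x1) ∨ (F ∧ F))) ∧ (((x1 ∧ (F ∨ F)) ∨ (F ∨ x0)) ∨ ¬((T ∨ x0) ∨ F))
  →4  (¬(x0 ∧ x0) ∨ ¬((x0 ∧ x1) ∨ (F ∧ F))) ∧ (((x1 ∧ (F ∨ F)) ∨ (F ∨ x0)) ∨ ¬((T ∨ x0) ∨ F))
  →5  ((¬x0 ∨ ¬x0) ∨ ¬((x0 ∧ x1) ∨ (F ∧ F))) ∧ (((x1 ∧ (F ∨ F)) ∨ (F ∨ x0)) ∨ ¬((T ∨ x0) ∨ F))
  →6  (¬x0 ∨ ¬((x0 ∧ x1) ∨ (F ∧ F))) ∧ (((x1 ∧ (F ∨ F)) ∨ (F ∨ x0)) ∨ ¬((T ∨ x0) ∨ F))
  →7  (¬x0 ∨ (¬(x0 ∧ x1) ∧ ¬(F ∧ F))) ∧ (((x1 ∧ (F ∨ F)) ∨ (F ∨ x0)) ∨ ¬((T ∨ x0) ∨ F))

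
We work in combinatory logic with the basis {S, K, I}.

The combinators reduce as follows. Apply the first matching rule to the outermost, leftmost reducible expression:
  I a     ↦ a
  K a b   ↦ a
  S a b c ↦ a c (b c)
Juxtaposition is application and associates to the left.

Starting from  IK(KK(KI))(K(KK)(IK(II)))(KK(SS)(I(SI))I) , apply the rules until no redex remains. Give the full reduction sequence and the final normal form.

Answer: normal form = K(SI)  (in 6 steps)

Working:
  start: IK(KK(KI))(K(KK)(IK(II)))(KK(SS)(I(SI))I)
  →1  K(KK(KI))(K(KK)(IK(II)))(KK(SS)(I(SI))I)
  →2  KK(KI)(KK(SS)(I(SI))I)
  →3  K(KK(SS)(I(SI))I)
  →4  K(K(I(SI))I)
  →5  K(I(SI))
  →6  K(SI)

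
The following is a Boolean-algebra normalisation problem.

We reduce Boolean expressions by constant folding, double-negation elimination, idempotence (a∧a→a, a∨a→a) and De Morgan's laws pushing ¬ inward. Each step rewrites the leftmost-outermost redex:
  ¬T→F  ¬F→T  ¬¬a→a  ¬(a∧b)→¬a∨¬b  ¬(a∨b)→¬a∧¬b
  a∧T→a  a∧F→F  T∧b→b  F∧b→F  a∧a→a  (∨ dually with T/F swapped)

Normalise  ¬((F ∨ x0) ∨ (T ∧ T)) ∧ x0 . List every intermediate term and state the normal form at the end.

  start: ¬((F ∨ x0) ∨ (T ∧ T)) ∧ x0
  step 1: (¬(F ∨ x0) ∧ ¬(T ∧ T)) ∧ x0
  step 2: ((¬F ∧ ¬x0) ∧ ¬(T ∧ T)) ∧ x0
  step 3: ((T ∧ ¬x0) ∧ ¬(T ∧ T)) ∧ x0
  step 4: (¬x0 ∧ ¬(T ∧ T)) ∧ x0
  step 5: (¬x0 ∧ (¬T ∨ ¬T)) ∧ x0
  step 6: (¬x0 ∧ ¬T) ∧ x0
  step 7: (¬x0 ∧ F) ∧ x0
  step 8: F ∧ x0
  step 9: F

Answer: normal form = F  (in 9 steps)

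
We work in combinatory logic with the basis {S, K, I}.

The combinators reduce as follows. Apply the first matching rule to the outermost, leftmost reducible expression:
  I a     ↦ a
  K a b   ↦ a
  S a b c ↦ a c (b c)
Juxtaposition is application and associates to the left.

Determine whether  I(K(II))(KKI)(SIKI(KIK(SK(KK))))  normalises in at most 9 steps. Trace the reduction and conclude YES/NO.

Answer: YES — reaches normal form I in 8 ≤ 9 steps

Working:
  start: I(K(II))(KKI)(SIKI(KIK(SK(KK))))
  [1] K(II)(KKI)(SIKI(KIK(SK(KK))))
  [2] II(SIKI(KIK(SK(KK))))
  [3] I(SIKI(KIK(SK(KK))))
  [4] SIKI(KIK(SK(KK)))
  [5] II(KI)(KIK(SK(KK)))
  [6] I(KI)(KIK(SK(KK)))
  [7] KI(KIK(SK(KK)))
  [8] I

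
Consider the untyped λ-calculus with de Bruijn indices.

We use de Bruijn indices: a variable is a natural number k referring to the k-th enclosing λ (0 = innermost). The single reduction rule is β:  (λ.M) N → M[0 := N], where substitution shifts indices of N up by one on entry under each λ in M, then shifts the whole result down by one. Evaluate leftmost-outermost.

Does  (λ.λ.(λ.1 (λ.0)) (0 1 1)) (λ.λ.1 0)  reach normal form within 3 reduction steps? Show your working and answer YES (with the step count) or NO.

Answer: YES — reaches normal form λ.0 (λ.0) in 2 ≤ 3 steps

Working:
  start: (λ.λ.(λ.1 (λ.0)) (0 1 1)) (λ.λ.1 0)
  →1  λ.(λ.1 (λ.0)) (0 (λ.λ.1 0) (λ.λ.1 0))
  →2  λ.0 (λ.0)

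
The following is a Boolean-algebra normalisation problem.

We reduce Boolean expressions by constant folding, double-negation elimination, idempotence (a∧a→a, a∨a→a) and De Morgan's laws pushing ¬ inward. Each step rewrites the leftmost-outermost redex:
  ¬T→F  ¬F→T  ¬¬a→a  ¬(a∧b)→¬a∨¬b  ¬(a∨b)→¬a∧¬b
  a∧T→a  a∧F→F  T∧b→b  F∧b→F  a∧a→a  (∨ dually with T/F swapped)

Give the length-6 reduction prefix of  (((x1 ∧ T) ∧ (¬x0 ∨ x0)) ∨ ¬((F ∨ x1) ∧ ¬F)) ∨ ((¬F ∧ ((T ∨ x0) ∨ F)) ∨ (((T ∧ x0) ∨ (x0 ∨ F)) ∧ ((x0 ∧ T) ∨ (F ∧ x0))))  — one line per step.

Answer: after 6 steps: ((x1 ∧ (¬x0 ∨ x0)) ∨ (¬x1 ∨ F)) ∨ ((¬F ∧ ((T ∨ x0) ∨ F)) ∨ (((T ∧ x0) ∨ (x0 ∨ F)) ∧ ((x0 ∧ T) ∨ (F ∧ x0))))

Reduction:
  start: (((x1 ∧ T) ∧ (¬x0 ∨ x0)) ∨ ¬((F ∨ x1) ∧ ¬F)) ∨ ((¬F ∧ ((T ∨ x0) ∨ F)) ∨ (((T ∧ x0) ∨ (x0 ∨ F)) ∧ ((x0 ∧ T) ∨ (F ∧ x0))))
  [1] ((x1 ∧ (¬x0 ∨ x0)) ∨ ¬((F ∨ x1) ∧ ¬F)) ∨ ((¬F ∧ ((T ∨ x0) ∨ F)) ∨ (((T ∧ x0) ∨ (x0 ∨ F)) ∧ ((x0 ∧ T) ∨ (F ∧ x0))))
  [2] ((x1 ∧ (¬x0 ∨ x0)) ∨ (¬(F ∨ x1) ∨ ¬¬F)) ∨ ((¬F ∧ ((T ∨ x0) ∨ F)) ∨ (((T ∧ x0) ∨ (x0 ∨ F)) ∧ ((x0 ∧ T) ∨ (F ∧ x0))))
  [3] ((x1 ∧ (¬x0 ∨ x0)) ∨ ((¬F ∧ ¬x1) ∨ ¬¬F)) ∨ ((¬F ∧ ((T ∨ x0) ∨ F)) ∨ (((T ∧ x0) ∨ (x0 ∨ F)) ∧ ((x0 ∧ T) ∨ (F ∧ x0))))
  [4] ((x1 ∧ (¬x0 ∨ x0)) ∨ ((T ∧ ¬x1) ∨ ¬¬F)) ∨ ((¬F ∧ ((T ∨ x0) ∨ F)) ∨ (((T ∧ x0) ∨ (x0 ∨ F)) ∧ ((x0 ∧ T) ∨ (F ∧ x0))))
  [5] ((x1 ∧ (¬x0 ∨ x0)) ∨ (¬x1 ∨ ¬¬F)) ∨ ((¬F ∧ ((T ∨ x0) ∨ F)) ∨ (((T ∧ x0) ∨ (x0 ∨ F)) ∧ ((x0 ∧ T) ∨ (F ∧ x0))))
  [6] ((x1 ∧ (¬x0 ∨ x0)) ∨ (¬x1 ∨ F)) ∨ ((¬F ∧ ((T ∨ x0) ∨ F)) ∨ (((T ∧ x0) ∨ (x0 ∨ F)) ∧ ((x0 ∧ T) ∨ (F ∧ x0))))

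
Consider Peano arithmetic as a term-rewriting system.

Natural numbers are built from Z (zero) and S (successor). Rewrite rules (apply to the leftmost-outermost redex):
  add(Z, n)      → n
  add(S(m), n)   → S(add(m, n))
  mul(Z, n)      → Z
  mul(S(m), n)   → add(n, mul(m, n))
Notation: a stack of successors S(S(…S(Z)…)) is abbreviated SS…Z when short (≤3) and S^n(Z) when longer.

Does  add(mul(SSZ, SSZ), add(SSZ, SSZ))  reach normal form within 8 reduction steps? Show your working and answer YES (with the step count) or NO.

  start: add(mul(SSZ, SSZ), add(SSZ, SSZ))
  [1] add(add(SSZ, mul(SZ, SSZ)), add(SSZ, SSZ))
  [2] add(S(add(SZ, mul(SZ, SSZ))), add(SSZ, SSZ))
  [3] S(add(add(SZ, mul(SZ, SSZ)), add(SSZ, SSZ)))
  [4] S(add(S(add(Z, mul(SZ, SSZ))), add(SSZ, SSZ)))
  [5] S(S(add(add(Z, mul(SZ, SSZ)), add(SSZ, SSZ))))
  [6] S(S(add(mul(SZ, SSZ), add(SSZ, SSZ))))
  [7] S(S(add(add(SSZ, mul(Z, SSZ)), add(SSZ, SSZ))))
  [8] S(S(add(S(add(SZ, mul(Z, SSZ))), add(SSZ, SSZ))))

Answer: NO — after 8 steps the term is S(S(add(S(add(SZ, mul(Z, SSZ))), add(SSZ, SSZ)))), not yet normal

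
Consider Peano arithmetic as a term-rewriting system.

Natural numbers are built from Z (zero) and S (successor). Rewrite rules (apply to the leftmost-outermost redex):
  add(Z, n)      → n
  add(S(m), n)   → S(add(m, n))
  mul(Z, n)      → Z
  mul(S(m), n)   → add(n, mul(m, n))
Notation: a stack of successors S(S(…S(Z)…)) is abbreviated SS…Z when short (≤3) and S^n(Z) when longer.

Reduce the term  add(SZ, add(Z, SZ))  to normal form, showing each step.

Answer: normal form = SSZ  (in 3 steps)

Working:
  start: add(SZ, add(Z, SZ))
  →1  S(add(Z, add(Z, SZ)))
  →2  S(add(Z, SZ))
  →3  SSZ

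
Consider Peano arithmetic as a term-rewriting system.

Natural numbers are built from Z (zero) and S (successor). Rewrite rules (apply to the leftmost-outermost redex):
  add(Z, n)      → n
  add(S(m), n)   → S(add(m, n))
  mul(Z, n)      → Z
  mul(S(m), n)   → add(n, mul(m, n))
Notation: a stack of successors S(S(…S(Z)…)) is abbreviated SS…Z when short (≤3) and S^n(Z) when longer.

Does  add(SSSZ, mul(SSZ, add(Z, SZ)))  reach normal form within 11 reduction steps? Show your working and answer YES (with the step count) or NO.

Answer: NO — after 11 steps the term is S(S(S(S(S(add(Z, mul(Z, add(Z, SZ)))))))), not yet normal

Reduction:
  start: add(SSSZ, mul(SSZ, add(Z, SZ)))
  →1  S(add(SSZ, mul(SSZ, add(Z, SZ))))
  →2  S(S(add(SZ, mul(SSZ, add(Z, SZ)))))
  →3  S(S(S(add(Z, mul(SSZ, add(Z, SZ))))))
  →4  S(S(S(mul(SSZ, add(Z, SZ)))))
  →5  S(S(S(add(add(Z, SZ), mul(SZ, add(Z, SZ))))))
  →6  S(S(S(add(SZ, mul(SZ, add(Z, SZ))))))
  →7  S(S(S(S(add(Z, mul(SZ, add(Z, SZ)))))))
  →8  S(S(S(S(mul(SZ, add(Z, SZ))))))
  →9  S(S(S(S(add(add(Z, SZ), mul(Z, add(Z, SZ)))))))
  →10  S(S(S(S(add(SZ, mul(Z, add(Z, SZ)))))))
  →11  S(S(S(S(S(add(Z, mul(Z, add(Z, SZ))))))))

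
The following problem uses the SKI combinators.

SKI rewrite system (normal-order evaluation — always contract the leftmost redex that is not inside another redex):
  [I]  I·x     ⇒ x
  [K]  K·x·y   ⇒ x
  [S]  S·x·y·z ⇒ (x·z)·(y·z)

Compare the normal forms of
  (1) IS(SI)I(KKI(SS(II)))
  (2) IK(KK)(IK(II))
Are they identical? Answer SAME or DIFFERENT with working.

Term A:
  start: IS(SI)I(KKI(SS(II)))
  [1] S(SI)I(KKI(SS(II)))
  [2] SI(KKI(SS(II)))(I(KKI(SS(II))))
  [3] I(I(KKI(SS(II))))(KKI(SS(II))(I(KKI(SS(II)))))
  [4] I(KKI(SS(II)))(KKI(SS(II))(I(KKI(SS(II)))))
  [5] KKI(SS(II))(KKI(SS(II))(I(KKI(SS(II)))))
  [6] K(SS(II))(KKI(SS(II))(I(KKI(SS(II)))))
  [7] SS(II)
  [8] SSI

Term B:
  start: IK(KK)(IK(II))
  [1] K(KK)(IK(II))
  [2] KK

Answer: DIFFERENT — A ⇓ SSI, B ⇓ KK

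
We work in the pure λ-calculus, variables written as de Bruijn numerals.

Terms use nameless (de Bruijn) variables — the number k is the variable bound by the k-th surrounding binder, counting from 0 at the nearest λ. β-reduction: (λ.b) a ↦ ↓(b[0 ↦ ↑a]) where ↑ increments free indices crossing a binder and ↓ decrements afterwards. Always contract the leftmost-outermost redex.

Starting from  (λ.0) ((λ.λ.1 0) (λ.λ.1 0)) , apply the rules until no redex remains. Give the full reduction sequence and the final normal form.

Answer: normal form = λ.λ.1 0  (in 3 steps)

Derivation:
  start: (λ.0) ((λ.λ.1 0) (λ.λ.1 0))
  step 1: (λ.λ.1 0) (λ.λ.1 0)
  step 2: λ.(λ.λ.1 0) 0
  step 3: λ.λ.1 0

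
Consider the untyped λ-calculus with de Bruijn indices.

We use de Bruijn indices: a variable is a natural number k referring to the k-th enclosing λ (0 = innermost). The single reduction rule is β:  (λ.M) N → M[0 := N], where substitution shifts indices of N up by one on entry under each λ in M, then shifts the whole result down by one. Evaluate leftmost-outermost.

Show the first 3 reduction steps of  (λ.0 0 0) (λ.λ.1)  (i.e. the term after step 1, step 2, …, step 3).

  start: (λ.0 0 0) (λ.λ.1)
  →1  (λ.λ.1) (λ.λ.1) (λ.λ.1)
  →2  (λ.λ.λ.1) (λ.λ.1)
  →3  λ.λ.1

Answer: after 3 steps: λ.λ.1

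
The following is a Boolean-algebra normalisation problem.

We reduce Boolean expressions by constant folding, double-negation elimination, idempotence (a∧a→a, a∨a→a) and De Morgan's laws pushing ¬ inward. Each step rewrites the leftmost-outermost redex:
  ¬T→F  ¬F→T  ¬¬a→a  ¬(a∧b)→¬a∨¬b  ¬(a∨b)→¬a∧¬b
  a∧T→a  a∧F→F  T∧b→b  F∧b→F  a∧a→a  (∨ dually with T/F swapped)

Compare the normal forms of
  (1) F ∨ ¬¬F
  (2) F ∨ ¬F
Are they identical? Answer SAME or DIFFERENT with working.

Answer: DIFFERENT — A ⇓ F, B ⇓ T

Derivation:
Term A:
  start: F ∨ ¬¬F
  step 1: ¬¬F
  step 2: F

Term B:
  start: F ∨ ¬F
  step 1: ¬F
  step 2: T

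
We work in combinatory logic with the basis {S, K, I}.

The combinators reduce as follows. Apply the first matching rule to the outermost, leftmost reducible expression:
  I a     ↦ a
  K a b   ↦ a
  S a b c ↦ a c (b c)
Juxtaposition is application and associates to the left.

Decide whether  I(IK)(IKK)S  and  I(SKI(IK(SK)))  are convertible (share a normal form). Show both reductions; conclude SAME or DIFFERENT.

Term A:
  start: I(IK)(IKK)S
  step 1: IK(IKK)S
  step 2: K(IKK)S
  step 3: IKK
  step 4: KK

Term B:
  start: I(SKI(IK(SK)))
  step 1: SKI(IK(SK))
  step 2: K(IK(SK))(I(IK(SK)))
  step 3: IK(SK)
  step 4: K(SK)

Answer: DIFFERENT — A ⇓ KK, B ⇓ K(SK)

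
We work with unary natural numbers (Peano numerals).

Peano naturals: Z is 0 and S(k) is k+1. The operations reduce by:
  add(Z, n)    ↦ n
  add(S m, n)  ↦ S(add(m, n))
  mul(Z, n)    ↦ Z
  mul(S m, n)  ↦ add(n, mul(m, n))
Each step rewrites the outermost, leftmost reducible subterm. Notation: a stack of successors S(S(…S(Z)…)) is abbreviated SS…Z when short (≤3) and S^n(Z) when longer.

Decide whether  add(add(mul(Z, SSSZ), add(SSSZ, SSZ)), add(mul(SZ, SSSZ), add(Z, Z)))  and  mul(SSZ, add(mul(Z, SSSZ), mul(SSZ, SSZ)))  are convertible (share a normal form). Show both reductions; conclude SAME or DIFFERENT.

Answer: SAME — A ⇓ S^8(Z), B ⇓ S^8(Z)

Working:
Term A:
  start: add(add(mul(Z, SSSZ), add(SSSZ, SSZ)), add(mul(SZ, SSSZ), add(Z, Z)))
  [1] add(add(Z, add(SSSZ, SSZ)), add(mul(SZ, SSSZ), add(Z, Z)))
  [2] add(add(SSSZ, SSZ), add(mul(SZ, SSSZ), add(Z, Z)))
  [3] add(S(add(SSZ, SSZ)), add(mul(SZ, SSSZ), add(Z, Z)))
  [4] S(add(add(SSZ, SSZ), add(mul(SZ, SSSZ), add(Z, Z))))
  [5] S(add(S(add(SZ, SSZ)), add(mul(SZ, SSSZ), add(Z, Z))))
  [6] S(S(add(add(SZ, SSZ), add(mul(SZ, SSSZ), add(Z, Z)))))
  [7] S(S(add(S(add(Z, SSZ)), add(mul(SZ, SSSZ), add(Z, Z)))))
  [8] S(S(S(add(add(Z, SSZ), add(mul(SZ, SSSZ), add(Z, Z))))))
  [9] S(S(S(add(SSZ, add(mul(SZ, SSSZ), add(Z, Z))))))
  [10] S(S(S(S(add(SZ, add(mul(SZ, SSSZ), add(Z, Z)))))))
  [11] S(S(S(S(S(add(Z, add(mul(SZ, SSSZ), add(Z, Z))))))))
  [12] S(S(S(S(S(add(mul(SZ, SSSZ), add(Z, Z)))))))
  [13] S(S(S(S(S(add(add(SSSZ, mul(Z, SSSZ)), add(Z, Z)))))))
  [14] S(S(S(S(S(add(S(add(SSZ, mul(Z, SSSZ))), add(Z, Z)))))))
  [15] S(S(S(S(S(S(add(add(SSZ, mul(Z, SSSZ)), add(Z, Z))))))))
  [16] S(S(S(S(S(S(add(S(add(SZ, mul(Z, SSSZ))), add(Z, Z))))))))
  [17] S(S(S(S(S(S(S(add(add(SZ, mul(Z, SSSZ)), add(Z, Z)))))))))
  [18] S(S(S(S(S(S(S(add(S(add(Z, mul(Z, SSSZ))), add(Z, Z)))))))))
  [19] S(S(S(S(S(S(S(S(add(add(Z, mul(Z, SSSZ)), add(Z, Z))))))))))
  [20] S(S(S(S(S(S(S(S(add(mul(Z, SSSZ), add(Z, Z))))))))))
  [21] S(S(S(S(S(S(S(S(add(Z, add(Z, Z))))))))))
  [22] S(S(S(S(S(S(S(S(add(Z, Z)))))))))
  [23] S^8(Z)

Term B:
  start: mul(SSZ, add(mul(Z, SSSZ), mul(SSZ, SSZ)))
  [1] add(add(mul(Z, SSSZ), mul(SSZ, SSZ)), mul(SZ, add(mul(Z, SSSZ), mul(SSZ, SSZ))))
  [2] add(add(Z, mul(SSZ, SSZ)), mul(SZ, add(mul(Z, SSSZ), mul(SSZ, SSZ))))
  [3] add(mul(SSZ, SSZ), mul(SZ, add(mul(Z, SSSZ), mul(SSZ, SSZ))))
  [4] add(add(SSZ, mul(SZ, SSZ)), mul(SZ, add(mul(Z, SSSZ), mul(SSZ, SSZ))))
  [5] add(S(add(SZ, mul(SZ, SSZ))), mul(SZ, add(mul(Z, SSSZ), mul(SSZ, SSZ))))
  [6] S(add(add(SZ, mul(SZ, SSZ)), mul(SZ, add(mul(Z, SSSZ), mul(SSZ, SSZ)))))
  [7] S(add(S(add(Z, mul(SZ, SSZ))), mul(SZ, add(mul(Z, SSSZ), mul(SSZ, SSZ)))))
  [8] S(S(add(add(Z, mul(SZ, SSZ)), mul(SZ, add(mul(Z, SSSZ), mul(SSZ, SSZ))))))
  [9] S(S(add(mul(SZ, SSZ), mul(SZ, add(mul(Z, SSSZ), mul(SSZ, SSZ))))))
  [10] S(S(add(add(SSZ, mul(Z, SSZ)), mul(SZ, add(mul(Z, SSSZ), mul(SSZ, SSZ))))))
  [11] S(S(add(S(add(SZ, mul(Z, SSZ))), mul(SZ, add(mul(Z, SSSZ), mul(SSZ, SSZ))))))
  [12] S(S(S(add(add(SZ, mul(Z, SSZ)), mul(SZ, add(mul(Z, SSSZ), mul(SSZ, SSZ)))))))
  [13] S(S(S(add(S(add(Z, mul(Z, SSZ))), mul(SZ, add(mul(Z, SSSZ), mul(SSZ, SSZ)))))))
  [14] S(S(S(S(add(add(Z, mul(Z, SSZ)), mul(SZ, add(mul(Z, SSSZ), mul(SSZ, SSZ))))))))
  [15] S(S(S(S(add(mul(Z, SSZ), mul(SZ, add(mul(Z, SSSZ), mul(SSZ, SSZ))))))))
  [16] S(S(S(S(add(Z, mul(SZ, add(mul(Z, SSSZ), mul(SSZ, SSZ))))))))
  [17] S(S(S(S(mul(SZ, add(mul(Z, SSSZ), mul(SSZ, SSZ)))))))
  [18] S(S(S(S(add(add(mul(Z, SSSZ), mul(SSZ, SSZ)), mul(Z, add(mul(Z, SSSZ), mul(SSZ, SSZ))))))))
  [19] S(S(S(S(add(add(Z, mul(SSZ, SSZ)), mul(Z, add(mul(Z, SSSZ), mul(SSZ, SSZ))))))))
  [20] S(S(S(S(add(mul(SSZ, SSZ), mul(Z, add(mul(Z, SSSZ), mul(SSZ, SSZ))))))))
  [21] S(S(S(S(add(add(SSZ, mul(SZ, SSZ)), mul(Z, add(mul(Z, SSSZ), mul(SSZ, SSZ))))))))
  [22] S(S(S(S(add(S(add(SZ, mul(SZ, SSZ))), mul(Z, add(mul(Z, SSSZ), mul(SSZ, SSZ))))))))
  [23] S(S(S(S(S(add(add(SZ, mul(SZ, SSZ)), mul(Z, add(mul(Z, SSSZ), mul(SSZ, SSZ)))))))))
  [24] S(S(S(S(S(add(S(add(Z, mul(SZ, SSZ))), mul(Z, add(mul(Z, SSSZ), mul(SSZ, SSZ)))))))))
  [25] S(S(S(S(S(S(add(add(Z, mul(SZ, SSZ)), mul(Z, add(mul(Z, SSSZ), mul(SSZ, SSZ))))))))))
  [26] S(S(S(S(S(S(add(mul(SZ, SSZ), mul(Z, add(mul(Z, SSSZ), mul(SSZ, SSZ))))))))))
  [27] S(S(S(S(S(S(add(add(SSZ, mul(Z, SSZ)), mul(Z, add(mul(Z, SSSZ), mul(SSZ, SSZ))))))))))
  [28] S(S(S(S(S(S(add(S(add(SZ, mul(Z, SSZ))), mul(Z, add(mul(Z, SSSZ), mul(SSZ, SSZ))))))))))
  [29] S(S(S(S(S(S(S(add(add(SZ, mul(Z, SSZ)), mul(Z, add(mul(Z, SSSZ), mul(SSZ, SSZ)))))))))))
  [30] S(S(S(S(S(S(S(add(S(add(Z, mul(Z, SSZ))), mul(Z, add(mul(Z, SSSZ), mul(SSZ, SSZ)))))))))))
  [31] S(S(S(S(S(S(S(S(add(add(Z, mul(Z, SSZ)), mul(Z, add(mul(Z, SSSZ), mul(SSZ, SSZ))))))))))))
  [32] S(S(S(S(S(S(S(S(add(mul(Z, SSZ), mul(Z, add(mul(Z, SSSZ), mul(SSZ, SSZ))))))))))))
  [33] S(S(S(S(S(S(S(S(add(Z, mul(Z, add(mul(Z, SSSZ), mul(SSZ, SSZ))))))))))))
  [34] S(S(S(S(S(S(S(S(mul(Z, add(mul(Z, SSSZ), mul(SSZ, SSZ)))))))))))
  [35] S^8(Z)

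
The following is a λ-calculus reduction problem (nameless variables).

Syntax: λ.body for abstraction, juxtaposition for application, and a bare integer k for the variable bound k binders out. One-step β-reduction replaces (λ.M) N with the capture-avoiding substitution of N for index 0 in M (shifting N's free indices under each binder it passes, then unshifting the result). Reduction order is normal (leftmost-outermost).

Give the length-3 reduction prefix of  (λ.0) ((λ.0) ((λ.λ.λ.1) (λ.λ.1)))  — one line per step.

Answer: after 3 steps: λ.λ.1

Reduction:
  start: (λ.0) ((λ.0) ((λ.λ.λ.1) (λ.λ.1)))
  step 1: (λ.0) ((λ.λ.λ.1) (λ.λ.1))
  step 2: (λ.λ.λ.1) (λ.λ.1)
  step 3: λ.λ.1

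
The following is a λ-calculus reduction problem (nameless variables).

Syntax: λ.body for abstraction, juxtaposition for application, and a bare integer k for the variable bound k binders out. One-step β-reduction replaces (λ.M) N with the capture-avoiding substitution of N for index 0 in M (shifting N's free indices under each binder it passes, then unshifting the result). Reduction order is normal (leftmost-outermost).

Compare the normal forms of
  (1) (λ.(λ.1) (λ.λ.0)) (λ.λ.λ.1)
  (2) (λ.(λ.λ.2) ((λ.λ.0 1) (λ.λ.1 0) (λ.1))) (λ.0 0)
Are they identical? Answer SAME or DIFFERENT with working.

Term A:
  start: (λ.(λ.1) (λ.λ.0)) (λ.λ.λ.1)
  step 1: (λ.λ.λ.λ.1) (λ.λ.0)
  step 2: λ.λ.λ.1

Term B:
  start: (λ.(λ.λ.2) ((λ.λ.0 1) (λ.λ.1 0) (λ.1))) (λ.0 0)
  step 1: (λ.λ.λ.0 0) ((λ.λ.0 1) (λ.λ.1 0) (λ.λ.0 0))
  step 2: λ.λ.0 0

Answer: DIFFERENT — A ⇓ λ.λ.λ.1, B ⇓ λ.λ.0 0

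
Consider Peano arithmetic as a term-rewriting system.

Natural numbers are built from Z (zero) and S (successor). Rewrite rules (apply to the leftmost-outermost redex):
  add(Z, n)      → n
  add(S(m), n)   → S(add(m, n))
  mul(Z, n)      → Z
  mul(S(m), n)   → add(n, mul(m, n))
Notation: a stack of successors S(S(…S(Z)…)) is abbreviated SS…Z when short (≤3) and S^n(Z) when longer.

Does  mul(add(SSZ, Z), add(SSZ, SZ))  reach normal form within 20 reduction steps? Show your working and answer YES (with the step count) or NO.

Answer: YES — reaches normal form S^6(Z) in 20 ≤ 20 steps

Reduction:
  start: mul(add(SSZ, Z), add(SSZ, SZ))
  step 1: mul(S(add(SZ, Z)), add(SSZ, SZ))
  step 2: add(add(SSZ, SZ), mul(add(SZ, Z), add(SSZ, SZ)))
  step 3: add(S(add(SZ, SZ)), mul(add(SZ, Z), add(SSZ, SZ)))
  step 4: S(add(add(SZ, SZ), mul(add(SZ, Z), add(SSZ, SZ))))
  step 5: S(add(S(add(Z, SZ)), mul(add(SZ, Z), add(SSZ, SZ))))
  step 6: S(S(add(add(Z, SZ), mul(add(SZ, Z), add(SSZ, SZ)))))
  step 7: S(S(add(SZ, mul(add(SZ, Z), add(SSZ, SZ)))))
  step 8: S(S(S(add(Z, mul(add(SZ, Z), add(SSZ, SZ))))))
  step 9: S(S(S(mul(add(SZ, Z), add(SSZ, SZ)))))
  step 10: S(S(S(mul(S(add(Z, Z)), add(SSZ, SZ)))))
  step 11: S(S(S(add(add(SSZ, SZ), mul(add(Z, Z), add(SSZ, SZ))))))
  step 12: S(S(S(add(S(add(SZ, SZ)), mul(add(Z, Z), add(SSZ, SZ))))))
  step 13: S(S(S(S(add(add(SZ, SZ), mul(add(Z, Z), add(SSZ, SZ)))))))
  step 14: S(S(S(S(add(S(add(Z, SZ)), mul(add(Z, Z), add(SSZ, SZ)))))))
  step 15: S(S(S(S(S(add(add(Z, SZ), mul(add(Z, Z), add(SSZ, SZ))))))))
  step 16: S(S(S(S(S(add(SZ, mul(add(Z, Z), add(SSZ, SZ))))))))
  step 17: S(S(S(S(S(S(add(Z, mul(add(Z, Z), add(SSZ, SZ)))))))))
  step 18: S(S(S(S(S(S(mul(add(Z, Z), add(SSZ, SZ))))))))
  step 19: S(S(S(S(S(S(mul(Z, add(SSZ, SZ))))))))
  step 20: S^6(Z)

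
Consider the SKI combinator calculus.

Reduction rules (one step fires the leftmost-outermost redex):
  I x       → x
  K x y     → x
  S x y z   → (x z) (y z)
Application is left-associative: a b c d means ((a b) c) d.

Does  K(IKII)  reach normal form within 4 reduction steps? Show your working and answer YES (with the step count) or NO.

  start: K(IKII)
  step 1: K(KII)
  step 2: KI

Answer: YES — reaches normal form KI in 2 ≤ 4 steps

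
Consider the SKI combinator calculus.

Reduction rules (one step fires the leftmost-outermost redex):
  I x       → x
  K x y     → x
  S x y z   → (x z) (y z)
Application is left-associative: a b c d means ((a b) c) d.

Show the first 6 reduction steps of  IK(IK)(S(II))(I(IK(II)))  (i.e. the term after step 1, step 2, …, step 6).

Answer: after 6 steps: K(KI)

Derivation:
  start: IK(IK)(S(II))(I(IK(II)))
  →1  K(IK)(S(II))(I(IK(II)))
  →2  IK(I(IK(II)))
  →3  K(I(IK(II)))
  →4  K(IK(II))
  →5  K(K(II))
  →6  K(KI)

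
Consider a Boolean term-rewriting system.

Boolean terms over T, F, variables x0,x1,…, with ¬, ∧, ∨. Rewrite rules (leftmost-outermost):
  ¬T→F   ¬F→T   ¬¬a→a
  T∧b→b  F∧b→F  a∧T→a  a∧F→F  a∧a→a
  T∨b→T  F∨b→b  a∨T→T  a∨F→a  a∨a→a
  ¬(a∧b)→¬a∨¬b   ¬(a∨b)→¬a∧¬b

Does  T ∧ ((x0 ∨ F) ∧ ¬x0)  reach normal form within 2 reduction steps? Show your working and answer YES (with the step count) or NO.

  start: T ∧ ((x0 ∨ F) ∧ ¬x0)
  [1] (x0 ∨ F) ∧ ¬x0
  [2] x0 ∧ ¬x0

Answer: YES — reaches normal form x0 ∧ ¬x0 in 2 ≤ 2 steps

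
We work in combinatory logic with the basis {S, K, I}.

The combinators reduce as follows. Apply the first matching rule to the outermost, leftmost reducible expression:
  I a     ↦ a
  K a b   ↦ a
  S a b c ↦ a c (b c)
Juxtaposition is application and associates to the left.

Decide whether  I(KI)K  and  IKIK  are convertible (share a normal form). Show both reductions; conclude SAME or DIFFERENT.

Answer: SAME — A ⇓ I, B ⇓ I

Derivation:
Term A:
  start: I(KI)K
  →1  KIK
  →2  I

Term B:
  start: IKIK
  →1  KIK
  →2  I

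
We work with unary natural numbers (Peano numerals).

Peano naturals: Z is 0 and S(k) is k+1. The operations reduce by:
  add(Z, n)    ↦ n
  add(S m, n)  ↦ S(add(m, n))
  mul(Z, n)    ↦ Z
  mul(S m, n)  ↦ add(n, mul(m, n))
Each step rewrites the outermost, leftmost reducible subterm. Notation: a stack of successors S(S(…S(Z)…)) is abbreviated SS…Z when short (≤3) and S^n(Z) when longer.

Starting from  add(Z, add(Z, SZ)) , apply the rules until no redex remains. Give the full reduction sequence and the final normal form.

  start: add(Z, add(Z, SZ))
  →1  add(Z, SZ)
  →2  SZ

Answer: normal form = SZ  (in 2 steps)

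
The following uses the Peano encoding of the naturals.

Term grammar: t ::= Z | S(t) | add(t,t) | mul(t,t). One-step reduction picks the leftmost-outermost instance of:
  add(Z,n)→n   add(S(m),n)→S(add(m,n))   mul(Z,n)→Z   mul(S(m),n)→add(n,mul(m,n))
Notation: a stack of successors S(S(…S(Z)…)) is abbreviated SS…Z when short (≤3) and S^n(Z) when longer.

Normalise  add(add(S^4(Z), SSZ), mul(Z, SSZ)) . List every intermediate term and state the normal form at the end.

Answer: normal form = S^6(Z)  (in 13 steps)

Reduction:
  start: add(add(S^4(Z), SSZ), mul(Z, SSZ))
  →1  add(S(add(SSSZ, SSZ)), mul(Z, SSZ))
  →2  S(add(add(SSSZ, SSZ), mul(Z, SSZ)))
  →3  S(add(S(add(SSZ, SSZ)), mul(Z, SSZ)))
  →4  S(S(add(add(SSZ, SSZ), mul(Z, SSZ))))
  →5  S(S(add(S(add(SZ, SSZ)), mul(Z, SSZ))))
  →6  S(S(S(add(add(SZ, SSZ), mul(Z, SSZ)))))
  →7  S(S(S(add(S(add(Z, SSZ)), mul(Z, SSZ)))))
  →8  S(S(S(S(add(add(Z, SSZ), mul(Z, SSZ))))))
  →9  S(S(S(S(add(SSZ, mul(Z, SSZ))))))
  →10  S(S(S(S(S(add(SZ, mul(Z, SSZ)))))))
  →11  S(S(S(S(S(S(add(Z, mul(Z, SSZ))))))))
  →12  S(S(S(S(S(S(mul(Z, SSZ)))))))
  →13  S^6(Z)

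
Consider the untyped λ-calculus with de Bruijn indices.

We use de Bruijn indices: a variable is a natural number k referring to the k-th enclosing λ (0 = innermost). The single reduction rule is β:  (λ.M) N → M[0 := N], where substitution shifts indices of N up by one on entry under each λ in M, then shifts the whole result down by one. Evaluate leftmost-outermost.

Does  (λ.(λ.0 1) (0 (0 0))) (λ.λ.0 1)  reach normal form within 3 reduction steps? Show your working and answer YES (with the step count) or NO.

  start: (λ.(λ.0 1) (0 (0 0))) (λ.λ.0 1)
  →1  (λ.0 (λ.λ.0 1)) ((λ.λ.0 1) ((λ.λ.0 1) (λ.λ.0 1)))
  →2  (λ.λ.0 1) ((λ.λ.0 1) (λ.λ.0 1)) (λ.λ.0 1)
  →3  (λ.0 ((λ.λ.0 1) (λ.λ.0 1))) (λ.λ.0 1)

Answer: NO — after 3 steps the term is (λ.0 ((λ.λ.0 1) (λ.λ.0 1))) (λ.λ.0 1), not yet normal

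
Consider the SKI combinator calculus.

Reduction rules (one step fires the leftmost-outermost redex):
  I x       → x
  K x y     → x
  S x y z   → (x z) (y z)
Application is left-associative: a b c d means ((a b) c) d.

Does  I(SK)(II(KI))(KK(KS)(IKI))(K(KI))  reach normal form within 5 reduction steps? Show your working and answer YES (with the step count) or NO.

  start: I(SK)(II(KI))(KK(KS)(IKI))(K(KI))
  [1] SK(II(KI))(KK(KS)(IKI))(K(KI))
  [2] K(KK(KS)(IKI))(II(KI)(KK(KS)(IKI)))(K(KI))
  [3] KK(KS)(IKI)(K(KI))
  [4] K(IKI)(K(KI))
  [5] IKI

Answer: NO — after 5 steps the term is IKI, not yet normal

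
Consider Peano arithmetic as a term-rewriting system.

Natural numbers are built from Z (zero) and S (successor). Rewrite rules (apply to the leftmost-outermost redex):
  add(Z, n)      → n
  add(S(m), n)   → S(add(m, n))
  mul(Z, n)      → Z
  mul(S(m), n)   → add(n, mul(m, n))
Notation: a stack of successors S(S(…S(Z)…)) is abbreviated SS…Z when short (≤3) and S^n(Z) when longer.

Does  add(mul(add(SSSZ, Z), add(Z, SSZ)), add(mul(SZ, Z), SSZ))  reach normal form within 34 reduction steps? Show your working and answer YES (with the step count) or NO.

Answer: YES — reaches normal form S^8(Z) in 31 ≤ 34 steps

Reduction:
  start: add(mul(add(SSSZ, Z), add(Z, SSZ)), add(mul(SZ, Z), SSZ))
  →1  add(mul(S(add(SSZ, Z)), add(Z, SSZ)), add(mul(SZ, Z), SSZ))
  →2  add(add(add(Z, SSZ), mul(add(SSZ, Z), add(Z, SSZ))), add(mul(SZ, Z), SSZ))
  →3  add(add(SSZ, mul(add(SSZ, Z), add(Z, SSZ))), add(mul(SZ, Z), SSZ))
  →4  add(S(add(SZ, mul(add(SSZ, Z), add(Z, SSZ)))), add(mul(SZ, Z), SSZ))
  →5  S(add(add(SZ, mul(add(SSZ, Z), add(Z, SSZ))), add(mul(SZ, Z), SSZ)))
  →6  S(add(S(add(Z, mul(add(SSZ, Z), add(Z, SSZ)))), add(mul(SZ, Z), SSZ)))
  →7  S(S(add(add(Z, mul(add(SSZ, Z), add(Z, SSZ))), add(mul(SZ, Z), SSZ))))
  →8  S(S(add(mul(add(SSZ, Z), add(Z, SSZ)), add(mul(SZ, Z), SSZ))))
  →9  S(S(add(mul(S(add(SZ, Z)), add(Z, SSZ)), add(mul(SZ, Z), SSZ))))
  →10  S(S(add(add(add(Z, SSZ), mul(add(SZ, Z), add(Z, SSZ))), add(mul(SZ, Z), SSZ))))
  →11  S(S(add(add(SSZ, mul(add(SZ, Z), add(Z, SSZ))), add(mul(SZ, Z), SSZ))))
  →12  S(S(add(S(add(SZ, mul(add(SZ, Z), add(Z, SSZ)))), add(mul(SZ, Z), SSZ))))
  →13  S(S(S(add(add(SZ, mul(add(SZ, Z), add(Z, SSZ))), add(mul(SZ, Z), SSZ)))))
  →14  S(S(S(add(S(add(Z, mul(add(SZ, Z), add(Z, SSZ)))), add(mul(SZ, Z), SSZ)))))
  →15  S(S(S(S(add(add(Z, mul(add(SZ, Z), add(Z, SSZ))), add(mul(SZ, Z), SSZ))))))
  →16  S(S(S(S(add(mul(add(SZ, Z), add(Z, SSZ)), add(mul(SZ, Z), SSZ))))))
  →17  S(S(S(S(add(mul(S(add(Z, Z)), add(Z, SSZ)), add(mul(SZ, Z), SSZ))))))
  →18  S(S(S(S(add(add(add(Z, SSZ), mul(add(Z, Z), add(Z, SSZ))), add(mul(SZ, Z), SSZ))))))
  →19  S(S(S(S(add(add(SSZ, mul(add(Z, Z), add(Z, SSZ))), add(mul(SZ, Z), SSZ))))))
  →20  S(S(S(S(add(S(add(SZ, mul(add(Z, Z), add(Z, SSZ)))), add(mul(SZ, Z), SSZ))))))
  →21  S(S(S(S(S(add(add(SZ, mul(add(Z, Z), add(Z, SSZ))), add(mul(SZ, Z), SSZ)))))))
  →22  S(S(S(S(S(add(S(add(Z, mul(add(Z, Z), add(Z, SSZ)))), add(mul(SZ, Z), SSZ)))))))
  →23  S(S(S(S(S(S(add(add(Z, mul(add(Z, Z), add(Z, SSZ))), add(mul(SZ, Z), SSZ))))))))
  →24  S(S(S(S(S(S(add(mul(add(Z, Z), add(Z, SSZ)), add(mul(SZ, Z), SSZ))))))))
  →25  S(S(S(S(S(S(add(mul(Z, add(Z, SSZ)), add(mul(SZ, Z), SSZ))))))))
  →26  S(S(S(S(S(S(add(Z, add(mul(SZ, Z), SSZ))))))))
  →27  S(S(S(S(S(S(add(mul(SZ, Z), SSZ)))))))
  →28  S(S(S(S(S(S(add(add(Z, mul(Z, Z)), SSZ)))))))
  →29  S(S(S(S(S(S(add(mul(Z, Z), SSZ)))))))
  →30  S(S(S(S(S(S(add(Z, SSZ)))))))
  →31  S^8(Z)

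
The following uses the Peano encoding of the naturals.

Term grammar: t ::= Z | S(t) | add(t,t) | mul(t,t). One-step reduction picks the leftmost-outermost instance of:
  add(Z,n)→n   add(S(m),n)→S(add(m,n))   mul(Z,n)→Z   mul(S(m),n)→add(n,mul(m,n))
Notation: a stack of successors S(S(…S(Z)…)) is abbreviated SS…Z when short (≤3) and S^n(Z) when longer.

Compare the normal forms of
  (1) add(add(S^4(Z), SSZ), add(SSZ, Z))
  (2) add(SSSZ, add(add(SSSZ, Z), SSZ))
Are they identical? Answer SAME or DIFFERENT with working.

Answer: SAME — A ⇓ S^8(Z), B ⇓ S^8(Z)

Working:
Term A:
  start: add(add(S^4(Z), SSZ), add(SSZ, Z))
  [1] add(S(add(SSSZ, SSZ)), add(SSZ, Z))
  [2] S(add(add(SSSZ, SSZ), add(SSZ, Z)))
  [3] S(add(S(add(SSZ, SSZ)), add(SSZ, Z)))
  [4] S(S(add(add(SSZ, SSZ), add(SSZ, Z))))
  [5] S(S(add(S(add(SZ, SSZ)), add(SSZ, Z))))
  [6] S(S(S(add(add(SZ, SSZ), add(SSZ, Z)))))
  [7] S(S(S(add(S(add(Z, SSZ)), add(SSZ, Z)))))
  [8] S(S(S(S(add(add(Z, SSZ), add(SSZ, Z))))))
  [9] S(S(S(S(add(SSZ, add(SSZ, Z))))))
  [10] S(S(S(S(S(add(SZ, add(SSZ, Z)))))))
  [11] S(S(S(S(S(S(add(Z, add(SSZ, Z))))))))
  [12] S(S(S(S(S(S(add(SSZ, Z)))))))
  [13] S(S(S(S(S(S(S(add(SZ, Z))))))))
  [14] S(S(S(S(S(S(S(S(add(Z, Z)))))))))
  [15] S^8(Z)

Term B:
  start: add(SSSZ, add(add(SSSZ, Z), SSZ))
  [1] S(add(SSZ, add(add(SSSZ, Z), SSZ)))
  [2] S(S(add(SZ, add(add(SSSZ, Z), SSZ))))
  [3] S(S(S(add(Z, add(add(SSSZ, Z), SSZ)))))
  [4] S(S(S(add(add(SSSZ, Z), SSZ))))
  [5] S(S(S(add(S(add(SSZ, Z)), SSZ))))
  [6] S(S(S(S(add(add(SSZ, Z), SSZ)))))
  [7] S(S(S(S(add(S(add(SZ, Z)), SSZ)))))
  [8] S(S(S(S(S(add(add(SZ, Z), SSZ))))))
  [9] S(S(S(S(S(add(S(add(Z, Z)), SSZ))))))
  [10] S(S(S(S(S(S(add(add(Z, Z), SSZ)))))))
  [11] S(S(S(S(S(S(add(Z, SSZ)))))))
  [12] S^8(Z)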